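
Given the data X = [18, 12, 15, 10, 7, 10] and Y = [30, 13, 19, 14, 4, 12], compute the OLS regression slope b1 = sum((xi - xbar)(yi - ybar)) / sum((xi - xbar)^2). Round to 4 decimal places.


First compute the means: xbar = 12.0000, ybar = 15.3333.
Then S_xx = sum((xi - xbar)^2) = 78.0000.
S_xy = sum((xi - xbar)(yi - ybar)) = 165.0000.
b1 = S_xy / S_xx = 165.0000 / 78.0000 = 2.1154.

2.1154


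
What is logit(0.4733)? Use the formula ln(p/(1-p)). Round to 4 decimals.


The odds are p/(1-p) = 0.4733 / 0.5267 = 0.8986.
logit(p) = ln(0.8986) = -0.1069.

-0.1069


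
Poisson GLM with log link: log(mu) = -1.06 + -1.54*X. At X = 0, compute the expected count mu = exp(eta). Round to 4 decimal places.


Linear predictor: eta = -1.06 + (-1.54)(0) = -1.0600.
Expected count: mu = exp(-1.0600) = 0.3465.

0.3465


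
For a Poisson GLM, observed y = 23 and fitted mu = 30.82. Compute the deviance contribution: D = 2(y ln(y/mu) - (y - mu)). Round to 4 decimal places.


y/mu = 23/30.82 = 0.746269 (approx.), and ln(23/30.82) = -0.292670.
y * ln(y/mu) = 23 * -0.292670 = -6.731410.
y - mu = -7.82.
D = 2 * (-6.731410 - -7.82) = 2.177180, which rounds to 2.1772.

2.1772


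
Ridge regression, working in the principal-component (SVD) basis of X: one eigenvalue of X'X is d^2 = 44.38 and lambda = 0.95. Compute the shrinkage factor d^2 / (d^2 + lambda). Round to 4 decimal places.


d^2 + lambda = 44.38 + 0.95 = 45.3300.
Shrinkage factor = 44.38/45.3300 = 0.9790.

0.9790


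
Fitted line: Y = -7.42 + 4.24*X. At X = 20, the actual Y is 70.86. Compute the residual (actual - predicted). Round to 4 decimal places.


Fitted value at X = 20 is yhat = -7.42 + 4.24*20 = 77.3800.
Residual = 70.86 - 77.3800 = -6.5200.

-6.5200


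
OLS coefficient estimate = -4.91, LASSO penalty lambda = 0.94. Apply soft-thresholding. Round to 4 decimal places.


Check: |-4.91| = 4.91 vs lambda = 0.94.
Since |beta| > lambda, coefficient = sign(beta)*(|beta| - lambda) = -3.9700.
Soft-thresholded coefficient = -3.9700.

-3.9700


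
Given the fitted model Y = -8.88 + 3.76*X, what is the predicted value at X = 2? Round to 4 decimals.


Plug X = 2 into Y = -8.88 + 3.76*X:
Y = -8.88 + 7.5200 = -1.3600.

-1.3600


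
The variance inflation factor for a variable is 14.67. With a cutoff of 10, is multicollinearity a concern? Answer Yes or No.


Check: VIF = 14.67 vs threshold = 10.
Since 14.67 >= 10, the answer is Yes.

Yes


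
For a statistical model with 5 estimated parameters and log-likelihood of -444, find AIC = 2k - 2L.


Compute:
2k = 2*5 = 10.
-2*loglik = -2*(-444) = 888.
AIC = 10 + 888 = 898.

898


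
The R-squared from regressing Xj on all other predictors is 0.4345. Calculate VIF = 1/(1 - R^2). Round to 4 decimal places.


VIF = 1 / (1 - 0.4345).
= 1 / 0.5655 = 1.7683.

1.7683


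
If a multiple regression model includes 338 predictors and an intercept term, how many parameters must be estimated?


Total coefficients = number of predictors + 1 (for the intercept).
= 338 + 1 = 339.

339


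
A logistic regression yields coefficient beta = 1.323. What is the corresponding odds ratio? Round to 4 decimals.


The odds ratio is computed as:
OR = e^(1.323) = 3.7547.

3.7547


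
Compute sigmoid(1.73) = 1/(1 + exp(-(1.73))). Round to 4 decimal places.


exp(-1.7300) = 0.1773.
1 + exp(-z) = 1.1773.
sigmoid = 1/1.1773 = 0.8494.

0.8494


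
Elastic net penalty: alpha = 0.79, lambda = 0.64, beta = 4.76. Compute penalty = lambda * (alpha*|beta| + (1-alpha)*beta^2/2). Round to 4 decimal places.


L1 component = 0.79 * |4.76| = 3.7604.
L2 component = 0.21 * 4.76^2 / 2 = 2.3790.
Penalty = 0.64 * (3.7604 + 2.3790) = 0.64 * 6.1394 = 3.9292.

3.9292


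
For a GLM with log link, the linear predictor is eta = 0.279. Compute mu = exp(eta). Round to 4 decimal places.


The inverse log link gives:
mu = exp(0.279) = 1.3218.

1.3218


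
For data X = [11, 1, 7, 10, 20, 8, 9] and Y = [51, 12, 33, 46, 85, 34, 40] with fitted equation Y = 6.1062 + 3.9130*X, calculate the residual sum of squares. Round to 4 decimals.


For each point, residual = actual - predicted.
Residuals: [1.8508, 1.9808, -0.4972, 0.7638, 0.6338, -3.4102, -1.3232].
Sum of squared residuals = 21.9617.

21.9617


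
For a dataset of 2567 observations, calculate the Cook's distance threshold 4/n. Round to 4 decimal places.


The threshold is 4/n.
4/2567 = 0.0016.

0.0016


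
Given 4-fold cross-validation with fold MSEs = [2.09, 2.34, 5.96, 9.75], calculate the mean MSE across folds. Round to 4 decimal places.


Sum of fold MSEs = 20.1400.
Average = 20.1400 / 4 = 5.0350.

5.0350


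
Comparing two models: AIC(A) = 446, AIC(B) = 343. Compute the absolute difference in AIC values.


|AIC_A - AIC_B| = |446 - 343| = 103.
Model B is preferred (lower AIC).

103


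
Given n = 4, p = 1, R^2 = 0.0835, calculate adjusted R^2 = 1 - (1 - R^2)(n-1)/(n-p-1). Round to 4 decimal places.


Plug in: Adj R^2 = 1 - (1 - 0.0835) * 3/2.
= 1 - 0.9165 * 3/2
= 1 - 2.7495 / 2
= 1 - 1.3748 = -0.3748.

-0.3748


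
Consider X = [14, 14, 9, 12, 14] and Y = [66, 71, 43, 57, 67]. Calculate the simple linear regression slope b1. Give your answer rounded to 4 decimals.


First compute the means: xbar = 12.6000, ybar = 60.8000.
Then S_xx = sum((xi - xbar)^2) = 19.2000.
S_xy = sum((xi - xbar)(yi - ybar)) = 96.6000.
b1 = S_xy / S_xx = 96.6000 / 19.2000 = 5.0313.

5.0313


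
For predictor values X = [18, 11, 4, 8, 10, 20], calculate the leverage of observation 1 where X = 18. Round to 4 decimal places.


n = 6, xbar = 11.8333.
SXX = sum((xi - xbar)^2) = 184.8333.
h = 1/6 + (18 - 11.8333)^2 / 184.8333 = 0.3724.

0.3724


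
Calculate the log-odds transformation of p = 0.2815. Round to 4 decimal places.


The odds are p/(1-p) = 0.2815 / 0.7185 = 0.3918.
logit(p) = ln(0.3918) = -0.9370.

-0.9370


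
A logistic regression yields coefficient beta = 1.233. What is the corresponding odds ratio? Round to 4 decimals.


Odds ratio = exp(beta) = exp(1.233).
= 3.4315.

3.4315


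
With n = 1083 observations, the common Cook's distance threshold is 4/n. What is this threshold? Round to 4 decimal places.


Using the rule of thumb:
Threshold = 4 / 1083 = 0.0037.

0.0037


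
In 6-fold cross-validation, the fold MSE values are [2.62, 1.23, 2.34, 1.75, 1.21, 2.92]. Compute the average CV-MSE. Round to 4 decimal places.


Sum of fold MSEs = 12.0700.
Average = 12.0700 / 6 = 2.0117.

2.0117


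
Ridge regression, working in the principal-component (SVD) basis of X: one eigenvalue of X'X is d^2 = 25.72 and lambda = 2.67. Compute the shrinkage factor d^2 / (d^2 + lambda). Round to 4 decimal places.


Denominator = d^2 + lambda = 25.72 + 2.67 = 28.3900.
Shrinkage = 25.72 / 28.3900 = 0.9060.

0.9060


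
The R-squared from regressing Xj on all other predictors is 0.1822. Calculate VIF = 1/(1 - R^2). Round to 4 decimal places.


Denominator: 1 - 0.1822 = 0.8178.
VIF = 1 / 0.8178 = 1.2228.

1.2228


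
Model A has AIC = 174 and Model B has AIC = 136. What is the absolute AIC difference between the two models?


|AIC_A - AIC_B| = |174 - 136| = 38.
Model B is preferred (lower AIC).

38


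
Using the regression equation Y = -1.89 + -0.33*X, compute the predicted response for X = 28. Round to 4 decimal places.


Substitute X = 28 into the equation:
Y = -1.89 + -0.33 * 28 = -1.89 + -9.2400 = -11.1300.

-11.1300


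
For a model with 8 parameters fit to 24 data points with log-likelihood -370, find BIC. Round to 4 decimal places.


ln(24) = 3.178054.
k * ln(n) = 8 * 3.178054 = 25.424432.
-2L = 740.
BIC = 25.424432 + 740 = 765.424432, which rounds to 765.4244.

765.4244


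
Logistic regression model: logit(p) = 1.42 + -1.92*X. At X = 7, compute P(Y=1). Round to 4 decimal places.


z = 1.42 + -1.92 * 7 = -12.0200.
Sigmoid: P = 1 / (1 + exp(12.0200)) = 0.0000.

0.0000


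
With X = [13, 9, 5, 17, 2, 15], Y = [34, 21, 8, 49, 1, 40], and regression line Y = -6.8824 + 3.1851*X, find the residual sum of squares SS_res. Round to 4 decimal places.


Compute predicted values, then residuals = yi - yhat_i.
Residuals: [-0.5239, -0.7835, -1.0431, 1.7357, 1.5122, -0.8941].
SSres = sum(residual^2) = 8.0752.

8.0752


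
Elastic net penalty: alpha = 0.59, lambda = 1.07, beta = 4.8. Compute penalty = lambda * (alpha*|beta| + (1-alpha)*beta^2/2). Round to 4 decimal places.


alpha * |beta| = 0.59 * 4.8 = 2.8320.
(1-alpha) * beta^2/2 = 0.41 * 23.0400/2 = 4.7232.
Total = 1.07 * (2.8320 + 4.7232) = 8.0841.

8.0841


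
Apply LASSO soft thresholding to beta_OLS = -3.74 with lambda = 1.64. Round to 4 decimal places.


Absolute value: |-3.74| = 3.74.
Compare to lambda = 1.64.
Since |beta| > lambda, coefficient = sign(beta)*(|beta| - lambda) = -2.1000.

-2.1000


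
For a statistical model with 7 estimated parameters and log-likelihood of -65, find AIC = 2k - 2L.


AIC = 2*7 - 2*(-65).
= 14 + 130 = 144.

144


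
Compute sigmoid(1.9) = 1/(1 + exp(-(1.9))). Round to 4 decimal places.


exp(-1.9000) = 0.1496.
1 + exp(-z) = 1.1496.
sigmoid = 1/1.1496 = 0.8699.

0.8699


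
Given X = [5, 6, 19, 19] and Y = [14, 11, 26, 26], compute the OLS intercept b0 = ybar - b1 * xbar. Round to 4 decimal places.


First find the slope: b1 = 0.9891.
Means: xbar = 12.2500, ybar = 19.2500.
b0 = ybar - b1 * xbar = 19.2500 - 0.9891 * 12.2500 = 7.1341.

7.1341


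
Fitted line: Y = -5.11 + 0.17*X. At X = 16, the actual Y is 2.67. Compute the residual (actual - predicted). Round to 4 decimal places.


Fitted value at X = 16 is yhat = -5.11 + 0.17*16 = -2.3900.
Residual = 2.67 - -2.3900 = 5.0600.

5.0600


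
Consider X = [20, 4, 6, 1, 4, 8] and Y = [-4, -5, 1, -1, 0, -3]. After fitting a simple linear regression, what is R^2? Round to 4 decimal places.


After computing the OLS fit (b0=-0.9481, b1=-0.1468):
SSres = 23.1564, SStot = 28.0000.
R^2 = 1 - 23.1564/28.0000 = 0.1730.

0.1730


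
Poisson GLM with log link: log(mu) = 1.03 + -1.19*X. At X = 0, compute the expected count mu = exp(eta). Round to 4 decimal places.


Compute eta = 1.03 + -1.19 * 0 = 1.0300.
Apply inverse link: mu = e^1.0300 = 2.8011.

2.8011


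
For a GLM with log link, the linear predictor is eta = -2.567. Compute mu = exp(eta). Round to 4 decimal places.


mu = exp(eta) = exp(-2.567).
= 0.0768.

0.0768


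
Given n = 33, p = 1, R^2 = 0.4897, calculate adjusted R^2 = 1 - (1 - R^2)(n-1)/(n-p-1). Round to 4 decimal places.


Using the formula:
(1 - 0.4897) = 0.5103.
Multiply by 32/31: 0.5103 * 32 = 16.3296, then 16.3296 / 31 = 0.5268.
Adj R^2 = 1 - 0.5268 = 0.4732.

0.4732


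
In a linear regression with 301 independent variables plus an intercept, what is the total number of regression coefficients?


Total coefficients = number of predictors + 1 (for the intercept).
= 301 + 1 = 302.

302


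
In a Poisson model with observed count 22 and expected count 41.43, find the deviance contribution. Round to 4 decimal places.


y/mu = 22/41.43 = 0.531016 (approx.), and ln(22/41.43) = -0.632963.
y * ln(y/mu) = 22 * -0.632963 = -13.925186.
y - mu = -19.43.
D = 2 * (-13.925186 - -19.43) = 11.009628, which rounds to 11.0096.

11.0096


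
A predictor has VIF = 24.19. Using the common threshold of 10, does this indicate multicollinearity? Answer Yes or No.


Check: VIF = 24.19 vs threshold = 10.
Since 24.19 >= 10, the answer is Yes.

Yes


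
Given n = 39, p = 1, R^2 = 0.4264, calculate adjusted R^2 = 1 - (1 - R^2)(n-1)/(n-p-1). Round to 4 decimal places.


Adjusted R^2 = 1 - (1 - R^2) * (n-1)/(n-p-1).
(1 - R^2) = 0.5736.
(n-1)/(n-p-1) = 38/37.
(1 - R^2) * (n-1) = 0.5736 * 38 = 21.7968.
Divide by (n-p-1): 21.7968 / 37 = 0.5891.
Adj R^2 = 1 - 0.5891 = 0.4109.

0.4109


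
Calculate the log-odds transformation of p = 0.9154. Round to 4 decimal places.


1 - p = 0.0846.
p/(1-p) = 10.8203.
logit = ln(10.8203) = 2.3814.

2.3814


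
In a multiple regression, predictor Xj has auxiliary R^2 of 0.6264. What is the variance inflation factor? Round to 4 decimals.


Using VIF = 1/(1 - R^2_j):
1 - 0.6264 = 0.3736.
VIF = 2.6767.

2.6767


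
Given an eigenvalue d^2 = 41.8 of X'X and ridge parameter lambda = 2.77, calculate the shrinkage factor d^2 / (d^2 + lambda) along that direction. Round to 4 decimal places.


d^2 + lambda = 41.8 + 2.77 = 44.5700.
Shrinkage factor = 41.8/44.5700 = 0.9379.

0.9379


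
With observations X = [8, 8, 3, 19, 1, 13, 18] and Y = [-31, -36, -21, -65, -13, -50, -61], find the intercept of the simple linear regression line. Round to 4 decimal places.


First find the slope: b1 = -2.8253.
Means: xbar = 10.0000, ybar = -39.5714.
b0 = ybar - b1 * xbar = -39.5714 - -2.8253 * 10.0000 = -11.3180.

-11.3180


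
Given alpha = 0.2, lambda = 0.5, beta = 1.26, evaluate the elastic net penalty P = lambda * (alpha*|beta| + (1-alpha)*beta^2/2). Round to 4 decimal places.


L1 component = 0.2 * |1.26| = 0.2520.
L2 component = 0.8 * 1.26^2 / 2 = 0.6350.
Penalty = 0.5 * (0.2520 + 0.6350) = 0.5 * 0.8870 = 0.4435.

0.4435


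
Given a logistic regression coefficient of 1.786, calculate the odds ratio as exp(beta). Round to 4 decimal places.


exp(1.786) = 5.9655.
So the odds ratio is 5.9655.

5.9655


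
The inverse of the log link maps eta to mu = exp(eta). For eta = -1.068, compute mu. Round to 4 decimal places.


Apply the inverse link:
mu = e^-1.068 = 0.3437.

0.3437


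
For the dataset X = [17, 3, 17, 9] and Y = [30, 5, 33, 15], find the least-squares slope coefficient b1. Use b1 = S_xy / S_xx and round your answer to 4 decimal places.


The sample means are xbar = 11.5000 and ybar = 20.7500.
Compute S_xx = 139.0000 and S_xy = 266.5000.
Slope b1 = S_xy / S_xx = 266.5000 / 139.0000 = 1.9173.

1.9173


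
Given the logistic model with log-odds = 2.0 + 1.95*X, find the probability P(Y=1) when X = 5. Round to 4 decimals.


Compute z = 2.0 + (1.95)(5) = 11.7500.
exp(-z) = 0.0000.
P = 1/(1 + 0.0000) = 1.0000.

1.0000


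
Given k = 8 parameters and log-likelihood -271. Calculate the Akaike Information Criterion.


AIC = 2k - 2*loglik = 2(8) - 2(-271).
= 16 + 542 = 558.

558


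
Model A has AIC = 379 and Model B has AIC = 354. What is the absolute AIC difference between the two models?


|AIC_A - AIC_B| = |379 - 354| = 25.
Model B is preferred (lower AIC).

25


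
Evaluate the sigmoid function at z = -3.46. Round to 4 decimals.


exp(3.4600) = 31.8170.
1 + exp(-z) = 32.8170.
sigmoid = 1/32.8170 = 0.0305.

0.0305


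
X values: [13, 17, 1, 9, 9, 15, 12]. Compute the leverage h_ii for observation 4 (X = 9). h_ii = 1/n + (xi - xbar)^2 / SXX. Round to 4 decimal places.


Compute xbar = 10.8571 with n = 7 observations.
SXX = 164.8571.
Leverage = 1/7 + (9 - 10.8571)^2/164.8571 = 0.1638.

0.1638


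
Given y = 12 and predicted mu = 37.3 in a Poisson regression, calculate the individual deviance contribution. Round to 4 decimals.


Compute y*ln(y/mu) = 12*ln(12/37.3) = 12*-1.134087 = -13.609044.
y - mu = -25.3.
D = 2*(-13.609044 - (-25.3)) = 23.381912, which rounds to 23.3819.

23.3819


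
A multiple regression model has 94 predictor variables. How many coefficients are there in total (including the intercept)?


Each predictor gets one coefficient, plus one intercept.
Total parameters = 94 + 1 = 95.

95


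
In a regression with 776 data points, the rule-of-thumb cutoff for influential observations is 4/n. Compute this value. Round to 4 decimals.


Cook's distance cutoff = 4/n = 4/776.
= 0.0052.

0.0052


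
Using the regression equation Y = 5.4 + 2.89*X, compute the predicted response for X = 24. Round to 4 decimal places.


Predicted value:
Y = 5.4 + (2.89)(24) = 5.4 + 69.3600 = 74.7600.

74.7600


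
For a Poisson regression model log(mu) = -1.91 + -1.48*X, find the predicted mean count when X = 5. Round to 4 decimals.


Compute eta = -1.91 + -1.48 * 5 = -9.3100.
Apply inverse link: mu = e^-9.3100 = 0.0001.

0.0001


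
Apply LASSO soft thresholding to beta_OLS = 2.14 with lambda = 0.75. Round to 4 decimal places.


Check: |2.14| = 2.14 vs lambda = 0.75.
Since |beta| > lambda, coefficient = sign(beta)*(|beta| - lambda) = 1.3900.
Soft-thresholded coefficient = 1.3900.

1.3900


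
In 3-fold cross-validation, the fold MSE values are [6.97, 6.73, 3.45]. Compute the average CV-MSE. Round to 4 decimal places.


Total MSE across folds = 17.1500.
CV-MSE = 17.1500/3 = 5.7167.

5.7167


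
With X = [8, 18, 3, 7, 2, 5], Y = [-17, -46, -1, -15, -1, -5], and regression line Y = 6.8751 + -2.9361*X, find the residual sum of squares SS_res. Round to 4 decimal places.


Predicted values from Y = 6.8751 + -2.9361*X.
Residuals: [-0.3863, -0.0253, 0.9332, -1.3224, -2.0029, 2.8054].
SSres = 14.6513.

14.6513


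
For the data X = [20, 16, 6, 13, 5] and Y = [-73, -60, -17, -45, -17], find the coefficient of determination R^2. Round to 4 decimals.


After computing the OLS fit (b0=4.4434, b1=-3.9036):
SSres = 13.6578, SStot = 2543.2000.
R^2 = 1 - 13.6578/2543.2000 = 0.9946.

0.9946


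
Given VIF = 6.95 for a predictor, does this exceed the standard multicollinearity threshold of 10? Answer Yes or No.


Check: VIF = 6.95 vs threshold = 10.
Since 6.95 < 10, the answer is No.

No


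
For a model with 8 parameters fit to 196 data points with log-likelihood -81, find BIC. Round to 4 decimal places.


ln(196) = 5.278115.
k * ln(n) = 8 * 5.278115 = 42.224920.
-2L = 162.
BIC = 42.224920 + 162 = 204.224920, which rounds to 204.2249.

204.2249


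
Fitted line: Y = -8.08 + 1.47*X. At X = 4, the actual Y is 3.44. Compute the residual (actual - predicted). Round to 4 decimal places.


Predicted = -8.08 + 1.47 * 4 = -2.2000.
Residual = 3.44 - -2.2000 = 5.6400.

5.6400


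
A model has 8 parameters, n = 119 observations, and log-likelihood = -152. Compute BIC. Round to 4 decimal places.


Compute k*ln(n) = 8*ln(119) = 8*4.779123 = 38.232984.
Then -2*loglik = 304.
BIC = 38.232984 + 304 = 342.232984, which rounds to 342.2330.

342.2330


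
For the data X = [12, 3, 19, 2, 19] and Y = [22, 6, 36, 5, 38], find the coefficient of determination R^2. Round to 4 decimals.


After computing the OLS fit (b0=0.4839, b1=1.9015):
SSres = 4.5394, SStot = 995.2000.
R^2 = 1 - 4.5394/995.2000 = 0.9954.

0.9954


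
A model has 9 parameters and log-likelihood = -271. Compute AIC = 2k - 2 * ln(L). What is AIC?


Compute:
2k = 2*9 = 18.
-2*loglik = -2*(-271) = 542.
AIC = 18 + 542 = 560.

560


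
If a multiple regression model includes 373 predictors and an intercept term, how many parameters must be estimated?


Total coefficients = number of predictors + 1 (for the intercept).
= 373 + 1 = 374.

374


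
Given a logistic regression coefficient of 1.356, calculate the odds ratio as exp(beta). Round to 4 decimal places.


exp(1.356) = 3.8806.
So the odds ratio is 3.8806.

3.8806


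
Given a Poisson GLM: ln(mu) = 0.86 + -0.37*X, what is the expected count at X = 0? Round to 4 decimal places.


eta = 0.86 + -0.37 * 0 = 0.8600.
mu = exp(0.8600) = 2.3632.

2.3632


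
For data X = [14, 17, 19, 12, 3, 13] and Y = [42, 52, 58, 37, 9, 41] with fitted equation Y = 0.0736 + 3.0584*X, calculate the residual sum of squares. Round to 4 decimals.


Compute predicted values, then residuals = yi - yhat_i.
Residuals: [-0.8912, -0.0664, -0.1832, 0.2256, -0.2488, 1.1672].
SSres = sum(residual^2) = 2.3074.

2.3074


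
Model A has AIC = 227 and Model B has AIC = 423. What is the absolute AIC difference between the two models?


|AIC_A - AIC_B| = |227 - 423| = 196.
Model A is preferred (lower AIC).

196


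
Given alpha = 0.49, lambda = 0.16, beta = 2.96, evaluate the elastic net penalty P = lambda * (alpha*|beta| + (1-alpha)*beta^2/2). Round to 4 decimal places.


alpha * |beta| = 0.49 * 2.96 = 1.4504.
(1-alpha) * beta^2/2 = 0.51 * 8.7616/2 = 2.2342.
Total = 0.16 * (1.4504 + 2.2342) = 0.5895.

0.5895


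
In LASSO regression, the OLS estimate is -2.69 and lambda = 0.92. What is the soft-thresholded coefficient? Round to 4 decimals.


|beta_OLS| = 2.69.
lambda = 0.92.
Since |beta| > lambda, coefficient = sign(beta)*(|beta| - lambda) = -1.7700.
Result = -1.7700.

-1.7700


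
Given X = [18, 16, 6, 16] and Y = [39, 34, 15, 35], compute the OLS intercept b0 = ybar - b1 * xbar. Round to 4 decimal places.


First find the slope: b1 = 1.9773.
Means: xbar = 14.0000, ybar = 30.7500.
b0 = ybar - b1 * xbar = 30.7500 - 1.9773 * 14.0000 = 3.0682.

3.0682


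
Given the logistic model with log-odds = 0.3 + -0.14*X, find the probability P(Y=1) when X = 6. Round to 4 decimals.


Linear predictor: z = 0.3 + -0.14 * 6 = -0.5400.
P = 1/(1 + exp(0.5400)) = 1/(1 + 1.7160) = 0.3682.

0.3682


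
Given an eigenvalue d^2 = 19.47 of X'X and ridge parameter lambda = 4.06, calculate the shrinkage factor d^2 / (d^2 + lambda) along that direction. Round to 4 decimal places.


Denominator = d^2 + lambda = 19.47 + 4.06 = 23.5300.
Shrinkage = 19.47 / 23.5300 = 0.8275.

0.8275


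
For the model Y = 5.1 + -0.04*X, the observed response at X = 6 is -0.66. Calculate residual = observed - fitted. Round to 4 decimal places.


Fitted value at X = 6 is yhat = 5.1 + -0.04*6 = 4.8600.
Residual = -0.66 - 4.8600 = -5.5200.

-5.5200


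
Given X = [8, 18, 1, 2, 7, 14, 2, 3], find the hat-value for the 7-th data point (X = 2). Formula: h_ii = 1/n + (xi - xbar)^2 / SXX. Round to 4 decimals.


Compute xbar = 6.8750 with n = 8 observations.
SXX = 272.8750.
Leverage = 1/8 + (2 - 6.8750)^2/272.8750 = 0.2121.

0.2121


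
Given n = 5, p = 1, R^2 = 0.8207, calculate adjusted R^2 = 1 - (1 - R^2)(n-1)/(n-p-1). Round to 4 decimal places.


Using the formula:
(1 - 0.8207) = 0.1793.
Multiply by 4/3: 0.1793 * 4 = 0.7172, then 0.7172 / 3 = 0.2391.
Adj R^2 = 1 - 0.2391 = 0.7609.

0.7609


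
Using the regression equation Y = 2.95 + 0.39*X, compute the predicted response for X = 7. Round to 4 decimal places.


Predicted value:
Y = 2.95 + (0.39)(7) = 2.95 + 2.7300 = 5.6800.

5.6800


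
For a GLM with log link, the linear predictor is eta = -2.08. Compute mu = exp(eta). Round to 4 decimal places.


Apply the inverse link:
mu = e^-2.08 = 0.1249.

0.1249


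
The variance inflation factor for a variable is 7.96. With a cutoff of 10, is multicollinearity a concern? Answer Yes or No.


Check: VIF = 7.96 vs threshold = 10.
Since 7.96 < 10, the answer is No.

No


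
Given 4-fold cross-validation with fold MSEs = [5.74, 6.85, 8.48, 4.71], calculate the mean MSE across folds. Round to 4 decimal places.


Add all fold MSEs: 25.7800.
Divide by k = 4: 25.7800/4 = 6.4450.

6.4450


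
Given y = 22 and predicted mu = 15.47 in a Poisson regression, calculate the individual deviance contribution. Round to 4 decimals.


y/mu = 22/15.47 = 1.422107 (approx.), and ln(22/15.47) = 0.352140.
y * ln(y/mu) = 22 * 0.352140 = 7.747080.
y - mu = 6.53.
D = 2 * (7.747080 - 6.53) = 2.434160, which rounds to 2.4342.

2.4342


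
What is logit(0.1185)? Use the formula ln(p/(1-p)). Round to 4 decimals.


1 - p = 0.8815.
p/(1-p) = 0.1344.
logit = ln(0.1344) = -2.0067.

-2.0067


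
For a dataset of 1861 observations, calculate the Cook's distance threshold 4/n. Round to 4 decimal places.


Cook's distance cutoff = 4/n = 4/1861.
= 0.0021.

0.0021


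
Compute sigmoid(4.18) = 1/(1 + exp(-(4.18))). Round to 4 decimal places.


First, exp(-4.1800) = 0.0153.
Then sigma(z) = 1/(1 + 0.0153) = 0.9849.

0.9849


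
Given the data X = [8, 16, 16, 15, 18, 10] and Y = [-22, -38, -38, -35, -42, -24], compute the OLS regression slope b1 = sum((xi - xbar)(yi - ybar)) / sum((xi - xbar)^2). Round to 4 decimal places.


Calculate xbar = 13.8333, ybar = -33.1667.
S_xx = 76.8333, S_xy = -160.1667.
Using b1 = S_xy / S_xx = -160.1667 / 76.8333, we get b1 = -2.0846.

-2.0846


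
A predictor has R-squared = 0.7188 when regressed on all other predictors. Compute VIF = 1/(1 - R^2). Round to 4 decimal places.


Using VIF = 1/(1 - R^2_j):
1 - 0.7188 = 0.2812.
VIF = 3.5562.

3.5562


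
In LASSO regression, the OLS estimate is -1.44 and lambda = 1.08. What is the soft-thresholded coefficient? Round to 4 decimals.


|beta_OLS| = 1.44.
lambda = 1.08.
Since |beta| > lambda, coefficient = sign(beta)*(|beta| - lambda) = -0.3600.
Result = -0.3600.

-0.3600


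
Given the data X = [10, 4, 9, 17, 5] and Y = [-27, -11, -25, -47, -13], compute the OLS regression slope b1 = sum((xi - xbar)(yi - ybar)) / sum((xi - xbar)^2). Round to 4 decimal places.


The sample means are xbar = 9.0000 and ybar = -24.6000.
Compute S_xx = 106.0000 and S_xy = -296.0000.
Slope b1 = S_xy / S_xx = -296.0000 / 106.0000 = -2.7925.

-2.7925


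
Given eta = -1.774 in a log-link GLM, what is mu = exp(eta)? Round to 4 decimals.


mu = exp(eta) = exp(-1.774).
= 0.1697.

0.1697


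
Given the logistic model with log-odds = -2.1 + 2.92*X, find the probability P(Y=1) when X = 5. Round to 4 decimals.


Linear predictor: z = -2.1 + 2.92 * 5 = 12.5000.
P = 1/(1 + exp(-12.5000)) = 1/(1 + 0.0000) = 1.0000.

1.0000


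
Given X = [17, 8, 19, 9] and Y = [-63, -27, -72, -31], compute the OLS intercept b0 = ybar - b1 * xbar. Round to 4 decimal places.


First find the slope: b1 = -4.0620.
Means: xbar = 13.2500, ybar = -48.2500.
b0 = ybar - b1 * xbar = -48.2500 - -4.0620 * 13.2500 = 5.5714.

5.5714


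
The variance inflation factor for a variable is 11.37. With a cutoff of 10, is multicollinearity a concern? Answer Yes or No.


The threshold is 10.
VIF = 11.37 is >= 10.
Multicollinearity indication: Yes.

Yes


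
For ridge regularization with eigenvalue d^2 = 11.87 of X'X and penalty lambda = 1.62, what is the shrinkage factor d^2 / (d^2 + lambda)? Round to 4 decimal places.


d^2 + lambda = 11.87 + 1.62 = 13.4900.
Shrinkage factor = 11.87/13.4900 = 0.8799.

0.8799


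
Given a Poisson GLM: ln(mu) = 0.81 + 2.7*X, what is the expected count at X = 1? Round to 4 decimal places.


Compute eta = 0.81 + 2.7 * 1 = 3.5100.
Apply inverse link: mu = e^3.5100 = 33.4483.

33.4483


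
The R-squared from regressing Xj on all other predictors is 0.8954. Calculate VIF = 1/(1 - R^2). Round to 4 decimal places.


Denominator: 1 - 0.8954 = 0.1046.
VIF = 1 / 0.1046 = 9.5602.

9.5602


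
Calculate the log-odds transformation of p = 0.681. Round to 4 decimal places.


The odds are p/(1-p) = 0.681 / 0.319 = 2.1348.
logit(p) = ln(2.1348) = 0.7584.

0.7584


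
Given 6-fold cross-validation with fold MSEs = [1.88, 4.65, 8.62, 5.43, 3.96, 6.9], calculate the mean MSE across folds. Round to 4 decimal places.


Sum of fold MSEs = 31.4400.
Average = 31.4400 / 6 = 5.2400.

5.2400


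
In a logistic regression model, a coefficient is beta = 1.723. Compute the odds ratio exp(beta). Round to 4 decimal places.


The odds ratio is computed as:
OR = e^(1.723) = 5.6013.

5.6013


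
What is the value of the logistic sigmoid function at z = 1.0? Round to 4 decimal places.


Compute exp(-1.0000) = 0.3679.
Sigmoid = 1 / (1 + 0.3679) = 1 / 1.3679 = 0.7311.

0.7311


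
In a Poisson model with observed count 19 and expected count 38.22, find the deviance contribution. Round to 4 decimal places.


y/mu = 19/38.22 = 0.497122 (approx.), and ln(19/38.22) = -0.698920.
y * ln(y/mu) = 19 * -0.698920 = -13.279480.
y - mu = -19.22.
D = 2 * (-13.279480 - -19.22) = 11.881040, which rounds to 11.8810.

11.8810


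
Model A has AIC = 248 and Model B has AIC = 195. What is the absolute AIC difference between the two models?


|AIC_A - AIC_B| = |248 - 195| = 53.
Model B is preferred (lower AIC).

53


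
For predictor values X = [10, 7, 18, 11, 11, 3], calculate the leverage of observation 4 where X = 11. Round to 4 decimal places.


Compute xbar = 10.0000 with n = 6 observations.
SXX = 124.0000.
Leverage = 1/6 + (11 - 10.0000)^2/124.0000 = 0.1747.

0.1747


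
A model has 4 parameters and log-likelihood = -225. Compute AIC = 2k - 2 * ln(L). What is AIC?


AIC = 2k - 2*loglik = 2(4) - 2(-225).
= 8 + 450 = 458.

458


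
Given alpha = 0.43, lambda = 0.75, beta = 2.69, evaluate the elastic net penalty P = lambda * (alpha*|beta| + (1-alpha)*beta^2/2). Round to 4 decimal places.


Compute:
L1 = 0.43 * 2.69 = 1.1567.
L2 = 0.57 * 2.69^2 / 2 = 2.0623.
Penalty = 0.75 * (1.1567 + 2.0623) = 2.4142.

2.4142


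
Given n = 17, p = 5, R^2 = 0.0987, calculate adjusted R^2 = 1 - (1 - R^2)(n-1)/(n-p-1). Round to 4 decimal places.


Adjusted R^2 = 1 - (1 - R^2) * (n-1)/(n-p-1).
(1 - R^2) = 0.9013.
(n-1)/(n-p-1) = 16/11.
(1 - R^2) * (n-1) = 0.9013 * 16 = 14.4208.
Divide by (n-p-1): 14.4208 / 11 = 1.3110.
Adj R^2 = 1 - 1.3110 = -0.3110.

-0.3110


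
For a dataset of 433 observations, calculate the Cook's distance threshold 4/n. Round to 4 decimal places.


Cook's distance cutoff = 4/n = 4/433.
= 0.0092.

0.0092


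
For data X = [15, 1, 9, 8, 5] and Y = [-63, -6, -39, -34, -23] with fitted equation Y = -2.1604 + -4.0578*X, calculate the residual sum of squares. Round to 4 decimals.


For each point, residual = actual - predicted.
Residuals: [0.0274, 0.2182, -0.3194, 0.6228, -0.5506].
Sum of squared residuals = 0.8414.

0.8414


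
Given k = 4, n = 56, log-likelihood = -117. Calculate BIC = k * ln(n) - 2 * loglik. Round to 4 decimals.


Compute k*ln(n) = 4*ln(56) = 4*4.025352 = 16.101408.
Then -2*loglik = 234.
BIC = 16.101408 + 234 = 250.101408, which rounds to 250.1014.

250.1014


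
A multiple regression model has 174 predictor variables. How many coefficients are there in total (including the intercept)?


Total coefficients = number of predictors + 1 (for the intercept).
= 174 + 1 = 175.

175


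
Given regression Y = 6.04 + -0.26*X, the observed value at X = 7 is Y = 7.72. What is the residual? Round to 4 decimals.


Predicted = 6.04 + -0.26 * 7 = 4.2200.
Residual = 7.72 - 4.2200 = 3.5000.

3.5000


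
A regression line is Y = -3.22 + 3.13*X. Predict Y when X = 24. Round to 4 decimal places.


Predicted value:
Y = -3.22 + (3.13)(24) = -3.22 + 75.1200 = 71.9000.

71.9000


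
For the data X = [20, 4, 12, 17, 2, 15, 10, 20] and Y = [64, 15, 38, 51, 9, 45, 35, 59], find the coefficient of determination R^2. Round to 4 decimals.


Fit the OLS line: b0 = 3.8293, b1 = 2.8537.
SSres = 24.9756.
SStot = 2696.0000.
R^2 = 1 - 24.9756/2696.0000 = 0.9907.

0.9907


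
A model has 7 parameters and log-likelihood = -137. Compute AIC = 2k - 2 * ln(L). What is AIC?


AIC = 2k - 2*loglik = 2(7) - 2(-137).
= 14 + 274 = 288.

288


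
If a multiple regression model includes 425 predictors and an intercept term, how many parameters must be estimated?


Including the intercept, the model has 425 predictor coefficients + 1 intercept.
Total = 426.

426


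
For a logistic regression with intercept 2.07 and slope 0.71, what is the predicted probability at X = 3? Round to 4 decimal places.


z = 2.07 + 0.71 * 3 = 4.2000.
Sigmoid: P = 1 / (1 + exp(-4.2000)) = 0.9852.

0.9852


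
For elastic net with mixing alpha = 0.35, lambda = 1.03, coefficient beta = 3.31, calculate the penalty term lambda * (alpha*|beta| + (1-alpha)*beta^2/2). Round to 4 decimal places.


alpha * |beta| = 0.35 * 3.31 = 1.1585.
(1-alpha) * beta^2/2 = 0.65 * 10.9561/2 = 3.5607.
Total = 1.03 * (1.1585 + 3.5607) = 4.8608.

4.8608


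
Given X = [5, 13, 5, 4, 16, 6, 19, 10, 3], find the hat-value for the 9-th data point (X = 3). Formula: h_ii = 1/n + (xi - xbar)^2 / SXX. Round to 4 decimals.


n = 9, xbar = 9.0000.
SXX = sum((xi - xbar)^2) = 268.0000.
h = 1/9 + (3 - 9.0000)^2 / 268.0000 = 0.2454.

0.2454


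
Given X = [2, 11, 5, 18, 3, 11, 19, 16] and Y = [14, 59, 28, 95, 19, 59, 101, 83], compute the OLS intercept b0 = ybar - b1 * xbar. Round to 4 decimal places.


Compute b1 = 5.0767 from the OLS formula.
With xbar = 10.6250 and ybar = 57.2500, the intercept is:
b0 = 57.2500 - 5.0767 * 10.6250 = 3.3103.

3.3103


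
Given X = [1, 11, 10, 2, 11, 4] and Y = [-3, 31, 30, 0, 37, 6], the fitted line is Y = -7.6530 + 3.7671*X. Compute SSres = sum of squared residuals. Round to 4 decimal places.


Compute predicted values, then residuals = yi - yhat_i.
Residuals: [0.8859, -2.7851, -0.0180, 0.1188, 3.2149, -1.4154].
SSres = sum(residual^2) = 20.8950.

20.8950


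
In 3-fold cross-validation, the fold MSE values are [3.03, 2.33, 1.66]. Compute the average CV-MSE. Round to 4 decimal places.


Total MSE across folds = 7.0200.
CV-MSE = 7.0200/3 = 2.3400.

2.3400


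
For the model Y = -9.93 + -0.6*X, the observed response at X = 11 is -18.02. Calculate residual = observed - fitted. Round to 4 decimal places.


Predicted = -9.93 + -0.6 * 11 = -16.5300.
Residual = -18.02 - -16.5300 = -1.4900.

-1.4900


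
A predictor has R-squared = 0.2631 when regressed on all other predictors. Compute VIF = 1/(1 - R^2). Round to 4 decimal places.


Denominator: 1 - 0.2631 = 0.7369.
VIF = 1 / 0.7369 = 1.3570.

1.3570


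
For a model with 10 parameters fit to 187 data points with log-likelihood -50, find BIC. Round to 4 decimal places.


k * ln(n) = 10 * ln(187) = 10 * 5.231109 = 52.311090.
-2 * loglik = -2 * (-50) = 100.
BIC = 52.311090 + 100 = 152.311090, which rounds to 152.3111.

152.3111


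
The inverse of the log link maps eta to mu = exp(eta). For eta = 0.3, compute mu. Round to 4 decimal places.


Apply the inverse link:
mu = e^0.3 = 1.3499.

1.3499


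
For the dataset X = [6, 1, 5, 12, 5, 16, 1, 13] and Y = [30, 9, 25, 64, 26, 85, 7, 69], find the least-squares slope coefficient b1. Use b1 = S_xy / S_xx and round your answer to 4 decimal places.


First compute the means: xbar = 7.3750, ybar = 39.3750.
Then S_xx = sum((xi - xbar)^2) = 221.8750.
S_xy = sum((xi - xbar)(yi - ybar)) = 1152.8750.
b1 = S_xy / S_xx = 1152.8750 / 221.8750 = 5.1961.

5.1961


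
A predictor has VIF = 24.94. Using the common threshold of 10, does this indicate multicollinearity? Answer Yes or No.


The threshold is 10.
VIF = 24.94 is >= 10.
Multicollinearity indication: Yes.

Yes


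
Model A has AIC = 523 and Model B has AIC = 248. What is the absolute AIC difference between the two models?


Compute |523 - 248| = 275.
Model B has the smaller AIC.

275


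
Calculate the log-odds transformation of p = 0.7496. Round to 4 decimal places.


1 - p = 0.2504.
p/(1-p) = 2.9936.
logit = ln(2.9936) = 1.0965.

1.0965


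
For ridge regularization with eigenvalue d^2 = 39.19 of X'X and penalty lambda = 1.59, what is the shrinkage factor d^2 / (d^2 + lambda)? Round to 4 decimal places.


Denominator = d^2 + lambda = 39.19 + 1.59 = 40.7800.
Shrinkage = 39.19 / 40.7800 = 0.9610.

0.9610


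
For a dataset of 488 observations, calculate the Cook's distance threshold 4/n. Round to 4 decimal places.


Cook's distance cutoff = 4/n = 4/488.
= 0.0082.

0.0082


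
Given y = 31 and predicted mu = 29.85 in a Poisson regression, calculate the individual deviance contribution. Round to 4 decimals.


First: ln(31/29.85) = 0.037802.
Then: 31 * 0.037802 = 1.171862.
y - mu = 31 - 29.85 = 1.15.
D = 2(1.171862 - 1.15) = 0.043724, which rounds to 0.0437.

0.0437


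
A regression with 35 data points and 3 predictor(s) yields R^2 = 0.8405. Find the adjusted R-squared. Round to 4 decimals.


Plug in: Adj R^2 = 1 - (1 - 0.8405) * 34/31.
= 1 - 0.1595 * 34/31
= 1 - 5.4230 / 31
= 1 - 0.1749 = 0.8251.

0.8251


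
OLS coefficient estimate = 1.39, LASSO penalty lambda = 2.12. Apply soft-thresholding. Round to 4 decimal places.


|beta_OLS| = 1.39.
lambda = 2.12.
Since |beta| <= lambda, the coefficient is set to 0.
Result = 0.0000.

0.0000


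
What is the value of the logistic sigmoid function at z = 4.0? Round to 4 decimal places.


exp(-4.0000) = 0.0183.
1 + exp(-z) = 1.0183.
sigmoid = 1/1.0183 = 0.9820.

0.9820


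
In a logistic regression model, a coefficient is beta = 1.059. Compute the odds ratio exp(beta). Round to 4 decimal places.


Odds ratio = exp(beta) = exp(1.059).
= 2.8835.

2.8835


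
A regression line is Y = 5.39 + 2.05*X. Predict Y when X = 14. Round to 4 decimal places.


Plug X = 14 into Y = 5.39 + 2.05*X:
Y = 5.39 + 28.7000 = 34.0900.

34.0900


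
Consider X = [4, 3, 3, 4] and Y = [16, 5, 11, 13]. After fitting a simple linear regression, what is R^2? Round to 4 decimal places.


After computing the OLS fit (b0=-11.5000, b1=6.5000):
SSres = 22.5000, SStot = 64.7500.
R^2 = 1 - 22.5000/64.7500 = 0.6525.

0.6525


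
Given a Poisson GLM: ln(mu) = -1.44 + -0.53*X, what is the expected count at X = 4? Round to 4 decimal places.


Compute eta = -1.44 + -0.53 * 4 = -3.5600.
Apply inverse link: mu = e^-3.5600 = 0.0284.

0.0284


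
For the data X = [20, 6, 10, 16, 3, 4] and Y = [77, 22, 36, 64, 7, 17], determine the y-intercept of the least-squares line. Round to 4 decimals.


First find the slope: b1 = 4.0204.
Means: xbar = 9.8333, ybar = 37.1667.
b0 = ybar - b1 * xbar = 37.1667 - 4.0204 * 9.8333 = -2.3673.

-2.3673


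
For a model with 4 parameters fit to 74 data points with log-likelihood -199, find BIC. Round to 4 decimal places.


Compute k*ln(n) = 4*ln(74) = 4*4.304065 = 17.216260.
Then -2*loglik = 398.
BIC = 17.216260 + 398 = 415.216260, which rounds to 415.2163.

415.2163


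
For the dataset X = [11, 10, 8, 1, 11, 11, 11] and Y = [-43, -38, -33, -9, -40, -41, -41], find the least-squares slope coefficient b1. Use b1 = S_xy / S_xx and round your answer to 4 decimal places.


First compute the means: xbar = 9.0000, ybar = -35.0000.
Then S_xx = sum((xi - xbar)^2) = 82.0000.
S_xy = sum((xi - xbar)(yi - ybar)) = -263.0000.
b1 = S_xy / S_xx = -263.0000 / 82.0000 = -3.2073.

-3.2073


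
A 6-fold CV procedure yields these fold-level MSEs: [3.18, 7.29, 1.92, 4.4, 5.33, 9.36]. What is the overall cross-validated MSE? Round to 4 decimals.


Total MSE across folds = 31.4800.
CV-MSE = 31.4800/6 = 5.2467.

5.2467


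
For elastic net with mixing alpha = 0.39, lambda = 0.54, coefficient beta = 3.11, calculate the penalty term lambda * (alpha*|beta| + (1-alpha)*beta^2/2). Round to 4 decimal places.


Compute:
L1 = 0.39 * 3.11 = 1.2129.
L2 = 0.61 * 3.11^2 / 2 = 2.9500.
Penalty = 0.54 * (1.2129 + 2.9500) = 2.2480.

2.2480


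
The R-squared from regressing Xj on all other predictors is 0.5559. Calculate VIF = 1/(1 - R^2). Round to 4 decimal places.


VIF = 1 / (1 - 0.5559).
= 1 / 0.4441 = 2.2517.

2.2517


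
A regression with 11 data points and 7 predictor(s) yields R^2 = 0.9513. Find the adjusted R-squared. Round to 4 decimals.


Using the formula:
(1 - 0.9513) = 0.0487.
Multiply by 10/3: 0.0487 * 10 = 0.4870, then 0.4870 / 3 = 0.1623.
Adj R^2 = 1 - 0.1623 = 0.8377.

0.8377


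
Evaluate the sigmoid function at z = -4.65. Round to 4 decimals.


Compute exp(4.6500) = 104.5850.
Sigmoid = 1 / (1 + 104.5850) = 1 / 105.5850 = 0.0095.

0.0095


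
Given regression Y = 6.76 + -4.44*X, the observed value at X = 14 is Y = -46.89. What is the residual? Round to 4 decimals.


Fitted value at X = 14 is yhat = 6.76 + -4.44*14 = -55.4000.
Residual = -46.89 - -55.4000 = 8.5100.

8.5100


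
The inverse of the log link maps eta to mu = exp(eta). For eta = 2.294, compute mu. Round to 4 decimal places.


Apply the inverse link:
mu = e^2.294 = 9.9145.

9.9145


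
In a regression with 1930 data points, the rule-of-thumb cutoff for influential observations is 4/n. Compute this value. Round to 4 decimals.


Using the rule of thumb:
Threshold = 4 / 1930 = 0.0021.

0.0021


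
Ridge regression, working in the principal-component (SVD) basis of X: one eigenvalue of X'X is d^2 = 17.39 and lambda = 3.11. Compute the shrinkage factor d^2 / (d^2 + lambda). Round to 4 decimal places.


d^2 + lambda = 17.39 + 3.11 = 20.5000.
Shrinkage factor = 17.39/20.5000 = 0.8483.

0.8483
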